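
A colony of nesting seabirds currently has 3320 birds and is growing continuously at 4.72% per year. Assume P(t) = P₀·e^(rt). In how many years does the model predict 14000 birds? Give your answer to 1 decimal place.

14000 = 3320 · e^(0.0472·t)
t = ln(14000/3320) / 0.0472 = ln(4.21687) / 0.0472 = 1.43909 / 0.0472

t ≈ 30.5 years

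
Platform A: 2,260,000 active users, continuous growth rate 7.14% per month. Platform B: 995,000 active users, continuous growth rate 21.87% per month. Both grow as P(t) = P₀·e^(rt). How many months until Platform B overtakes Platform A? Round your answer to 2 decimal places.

2260000·e^(0.0714t) = 995000·e^(0.2187t)
2260000/995000 = e^((0.2187 − 0.0714)t) → ln(2.27136) = 0.1473·t
t = 0.82038 / 0.1473

t ≈ 5.57 months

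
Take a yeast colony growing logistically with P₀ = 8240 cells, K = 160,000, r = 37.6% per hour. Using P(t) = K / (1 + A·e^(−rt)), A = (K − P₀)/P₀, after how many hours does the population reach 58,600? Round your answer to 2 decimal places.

A = (160000 − 8240)/8240 = 18.41748
58600 = 160000/(1 + 18.41748·e^(−0.376t)) → 1 + 18.41748·e^(−0.376t) = 2.73038
e^(−0.376t) = 0.093953 → t = ln(10.64363)/0.376 = 2.36496/0.376

t ≈ 6.29 hours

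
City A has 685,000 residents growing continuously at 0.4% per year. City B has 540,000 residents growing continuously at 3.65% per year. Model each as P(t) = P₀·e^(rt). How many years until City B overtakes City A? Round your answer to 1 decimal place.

t ≈ 7.3 years

685000·e^(0.004t) = 540000·e^(0.0365t)
685000/540000 = e^((0.0365 − 0.004)t) → ln(1.26852) = 0.0325·t
t = 0.23785 / 0.0325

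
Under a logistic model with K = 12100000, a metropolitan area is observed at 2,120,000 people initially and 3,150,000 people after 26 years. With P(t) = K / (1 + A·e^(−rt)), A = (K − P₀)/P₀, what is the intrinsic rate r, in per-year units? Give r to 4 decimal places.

r ≈ 0.0194 per year

A = (12100000 − 2120000)/2120000 = 4.70755
3150000 = 12100000/(1 + 4.70755·e^(−r·26)) → e^(−26r) = (3.84127 − 1)/4.70755 = 0.603556
r = −ln(0.603556)/26 = 0.50492/26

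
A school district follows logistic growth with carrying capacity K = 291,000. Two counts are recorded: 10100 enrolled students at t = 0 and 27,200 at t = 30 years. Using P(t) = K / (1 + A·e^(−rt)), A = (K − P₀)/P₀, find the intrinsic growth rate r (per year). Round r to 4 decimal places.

A = (291000 − 10100)/10100 = 27.81188
27200 = 291000/(1 + 27.81188·e^(−r·30)) → e^(−30r) = (10.69853 − 1)/27.81188 = 0.348719
r = −ln(0.348719)/30 = 1.05349/30

r ≈ 0.0351 per year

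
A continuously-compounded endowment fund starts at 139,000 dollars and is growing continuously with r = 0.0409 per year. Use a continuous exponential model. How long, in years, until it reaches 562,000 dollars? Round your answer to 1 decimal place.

562000 = 139000 · e^(0.0409·t)
t = ln(562000/139000) / 0.0409 = ln(4.04317) / 0.0409 = 1.39703 / 0.0409

t ≈ 34.2 years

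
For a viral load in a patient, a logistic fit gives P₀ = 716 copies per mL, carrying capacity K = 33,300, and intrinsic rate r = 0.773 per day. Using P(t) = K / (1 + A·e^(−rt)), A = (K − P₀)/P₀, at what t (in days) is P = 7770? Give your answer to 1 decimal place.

t ≈ 3.4 days

A = (33300 − 716)/716 = 45.50838
7770 = 33300/(1 + 45.50838·e^(−0.773t)) → 1 + 45.50838·e^(−0.773t) = 4.28571
e^(−0.773t) = 0.0722 → t = ln(13.85038)/0.773 = 2.62831/0.773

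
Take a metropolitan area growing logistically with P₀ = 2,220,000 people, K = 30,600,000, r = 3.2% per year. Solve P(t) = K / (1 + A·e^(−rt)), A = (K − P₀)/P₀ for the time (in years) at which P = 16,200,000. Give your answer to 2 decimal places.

A = (30600000 − 2220000)/2220000 = 12.78378
16200000 = 30600000/(1 + 12.78378·e^(−0.032t)) → 1 + 12.78378·e^(−0.032t) = 1.88889
e^(−0.032t) = 0.069533 → t = ln(14.38176)/0.032 = 2.66596/0.032

t ≈ 83.31 years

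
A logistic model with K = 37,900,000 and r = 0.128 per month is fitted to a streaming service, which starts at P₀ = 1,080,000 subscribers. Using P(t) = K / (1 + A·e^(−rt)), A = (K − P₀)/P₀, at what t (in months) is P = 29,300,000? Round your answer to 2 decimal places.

t ≈ 37.15 months

A = (37900000 − 1080000)/1080000 = 34.09259
29300000 = 37900000/(1 + 34.09259·e^(−0.128t)) → 1 + 34.09259·e^(−0.128t) = 1.29352
e^(−0.128t) = 0.008609 → t = ln(116.15267)/0.128 = 4.75491/0.128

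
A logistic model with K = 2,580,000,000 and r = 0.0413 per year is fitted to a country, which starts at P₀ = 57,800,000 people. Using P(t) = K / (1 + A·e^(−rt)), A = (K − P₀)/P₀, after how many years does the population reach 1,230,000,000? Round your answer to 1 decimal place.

t ≈ 89.2 years

A = (2580000000 − 57800000)/57800000 = 43.63668
1230000000 = 2580000000/(1 + 43.63668·e^(−0.0413t)) → 1 + 43.63668·e^(−0.0413t) = 2.09756
e^(−0.0413t) = 0.025152 → t = ln(39.75786)/0.0413 = 3.68281/0.0413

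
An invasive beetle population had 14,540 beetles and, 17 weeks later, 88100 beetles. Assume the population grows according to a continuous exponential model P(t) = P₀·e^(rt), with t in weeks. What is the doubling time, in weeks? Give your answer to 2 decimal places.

r = ln(88100/14540) / 17 = ln(6.05915) / 17 ≈ 0.105975 per week
doubling time = ln 2 / |r| = 0.69315 / 0.105975

doubling time ≈ 6.54 weeks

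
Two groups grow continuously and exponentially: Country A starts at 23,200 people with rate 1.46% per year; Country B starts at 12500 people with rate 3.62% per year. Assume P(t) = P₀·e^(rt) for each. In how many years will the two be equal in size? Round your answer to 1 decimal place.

23200·e^(0.0146t) = 12500·e^(0.0362t)
23200/12500 = e^((0.0362 − 0.0146)t) → ln(1.856) = 0.0216·t
t = 0.61842 / 0.0216

t ≈ 28.6 years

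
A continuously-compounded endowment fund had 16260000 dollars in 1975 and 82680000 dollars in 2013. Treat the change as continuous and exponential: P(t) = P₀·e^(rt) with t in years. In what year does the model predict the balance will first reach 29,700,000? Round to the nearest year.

year 1989

r = ln(82680000/16260000) / 38 = 1.62627/38 ≈ 0.042797 per year
t = ln(29700000/16260000) / r = 0.60244/0.042797 ≈ 14.08 years after 1975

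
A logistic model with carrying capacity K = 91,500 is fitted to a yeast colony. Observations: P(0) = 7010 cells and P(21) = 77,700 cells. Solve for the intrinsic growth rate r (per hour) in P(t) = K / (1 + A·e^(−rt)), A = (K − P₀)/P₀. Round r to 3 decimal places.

r ≈ 0.201 per hour

A = (91500 − 7010)/7010 = 12.05278
77700 = 91500/(1 + 12.05278·e^(−r·21)) → e^(−21r) = (1.17761 − 1)/12.05278 = 0.014736
r = −ln(0.014736)/21 = 4.21748/21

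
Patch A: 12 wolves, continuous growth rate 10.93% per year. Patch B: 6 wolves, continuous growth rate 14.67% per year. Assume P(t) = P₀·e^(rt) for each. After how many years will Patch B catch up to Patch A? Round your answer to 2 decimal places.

t ≈ 18.53 years

12·e^(0.1093t) = 6·e^(0.1467t)
12/6 = e^((0.1467 − 0.1093)t) → ln(2) = 0.0374·t
t = 0.69315 / 0.0374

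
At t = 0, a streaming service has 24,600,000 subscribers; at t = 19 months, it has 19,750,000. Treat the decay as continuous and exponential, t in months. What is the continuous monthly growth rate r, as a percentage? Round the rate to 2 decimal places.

r ≈ -1.16% per month

19750000 = 24600000 · e^(r·19)
e^(19r) = 19750000/24600000 = 0.80285
r = ln(0.80285) / 19 = -0.21959 / 19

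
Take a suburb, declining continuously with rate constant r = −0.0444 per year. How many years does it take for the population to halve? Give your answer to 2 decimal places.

half-life = ln(2) / |r| = 0.69315 / 0.0444

half-life ≈ 15.61 years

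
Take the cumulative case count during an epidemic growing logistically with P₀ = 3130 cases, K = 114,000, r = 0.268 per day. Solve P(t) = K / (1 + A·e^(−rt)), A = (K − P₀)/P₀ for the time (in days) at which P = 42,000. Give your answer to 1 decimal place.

t ≈ 11.3 days

A = (114000 − 3130)/3130 = 35.42173
42000 = 114000/(1 + 35.42173·e^(−0.268t)) → 1 + 35.42173·e^(−0.268t) = 2.71429
e^(−0.268t) = 0.048396 → t = ln(20.66267)/0.268 = 3.02833/0.268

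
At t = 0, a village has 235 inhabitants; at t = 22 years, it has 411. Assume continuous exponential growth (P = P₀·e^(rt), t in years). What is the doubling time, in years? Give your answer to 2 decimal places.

r = ln(411/235) / 22 = ln(1.74894) / 22 ≈ 0.025409 per year
doubling time = ln 2 / |r| = 0.69315 / 0.025409

doubling time ≈ 27.28 years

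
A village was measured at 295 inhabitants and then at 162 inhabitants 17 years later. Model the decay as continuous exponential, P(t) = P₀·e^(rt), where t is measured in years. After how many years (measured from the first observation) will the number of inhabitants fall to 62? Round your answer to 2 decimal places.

t ≈ 44.24 years

r = ln(162/295) / 17 ≈ -0.035258 per year
t = ln(62/295) / r = -1.55984 / -0.035258 ≈ 44.241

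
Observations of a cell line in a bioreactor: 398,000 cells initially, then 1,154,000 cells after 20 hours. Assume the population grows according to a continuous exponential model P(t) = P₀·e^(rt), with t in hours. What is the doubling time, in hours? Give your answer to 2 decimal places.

r = ln(1154000/398000) / 20 = ln(2.8995) / 20 ≈ 0.053227 per hour
doubling time = ln 2 / |r| = 0.69315 / 0.053227

doubling time ≈ 13.02 hours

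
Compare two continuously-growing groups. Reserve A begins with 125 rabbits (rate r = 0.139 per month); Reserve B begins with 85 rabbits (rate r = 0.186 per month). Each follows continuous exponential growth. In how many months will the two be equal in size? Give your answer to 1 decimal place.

125·e^(0.139t) = 85·e^(0.186t)
125/85 = e^((0.186 − 0.139)t) → ln(1.47059) = 0.047·t
t = 0.38566 / 0.047

t ≈ 8.2 months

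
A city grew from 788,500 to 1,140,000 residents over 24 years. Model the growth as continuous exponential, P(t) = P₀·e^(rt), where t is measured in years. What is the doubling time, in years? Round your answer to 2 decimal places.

r = ln(1140000/788500) / 24 = ln(1.44578) / 24 ≈ 0.01536 per year
doubling time = ln 2 / |r| = 0.69315 / 0.01536

doubling time ≈ 45.13 years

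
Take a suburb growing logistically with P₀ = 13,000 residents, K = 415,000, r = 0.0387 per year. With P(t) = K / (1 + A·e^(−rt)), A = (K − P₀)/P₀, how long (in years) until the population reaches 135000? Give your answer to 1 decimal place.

t ≈ 69.8 years

A = (415000 − 13000)/13000 = 30.92308
135000 = 415000/(1 + 30.92308·e^(−0.0387t)) → 1 + 30.92308·e^(−0.0387t) = 3.07407
e^(−0.0387t) = 0.067072 → t = ln(14.90934)/0.0387 = 2.70199/0.0387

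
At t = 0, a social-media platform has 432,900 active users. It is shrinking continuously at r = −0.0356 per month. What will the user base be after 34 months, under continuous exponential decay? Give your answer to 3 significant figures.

≈ 129,000 active users

P(34) = 432900 · e^(-0.0356·34) = 432900 · e^(-1.2104)
= 432900 · 0.29808 ≈ 129037.98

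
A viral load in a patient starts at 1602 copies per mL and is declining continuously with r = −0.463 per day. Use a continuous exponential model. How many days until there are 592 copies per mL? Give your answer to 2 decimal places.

t ≈ 2.15 days

592 = 1602 · e^(-0.463·t)
t = ln(592/1602) / -0.463 = ln(0.36954) / -0.463 = -0.9955 / -0.463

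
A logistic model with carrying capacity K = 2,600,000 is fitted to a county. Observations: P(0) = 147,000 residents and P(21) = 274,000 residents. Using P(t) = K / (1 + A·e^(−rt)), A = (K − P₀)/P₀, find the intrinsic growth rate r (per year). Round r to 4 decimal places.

r ≈ 0.0322 per year

A = (2600000 − 147000)/147000 = 16.68707
274000 = 2600000/(1 + 16.68707·e^(−r·21)) → e^(−21r) = (9.48905 − 1)/16.68707 = 0.50872
r = −ln(0.50872)/21 = 0.67586/21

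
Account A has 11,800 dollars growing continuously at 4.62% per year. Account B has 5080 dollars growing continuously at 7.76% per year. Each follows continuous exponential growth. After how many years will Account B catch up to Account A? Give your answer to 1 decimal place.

t ≈ 26.8 years

11800·e^(0.0462t) = 5080·e^(0.0776t)
11800/5080 = e^((0.0776 − 0.0462)t) → ln(2.32283) = 0.0314·t
t = 0.84279 / 0.0314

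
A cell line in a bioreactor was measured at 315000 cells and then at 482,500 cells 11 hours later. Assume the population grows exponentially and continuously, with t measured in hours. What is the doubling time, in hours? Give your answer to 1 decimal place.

r = ln(482500/315000) / 11 = ln(1.53175) / 11 ≈ 0.038764 per hour
doubling time = ln 2 / |r| = 0.69315 / 0.038764

doubling time ≈ 17.9 hours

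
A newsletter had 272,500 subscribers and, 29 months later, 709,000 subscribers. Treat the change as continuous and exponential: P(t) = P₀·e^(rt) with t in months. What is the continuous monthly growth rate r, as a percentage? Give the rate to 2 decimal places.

709000 = 272500 · e^(r·29)
e^(29r) = 709000/272500 = 2.60183
r = ln(2.60183) / 29 = 0.95622 / 29

r ≈ 3.30% per month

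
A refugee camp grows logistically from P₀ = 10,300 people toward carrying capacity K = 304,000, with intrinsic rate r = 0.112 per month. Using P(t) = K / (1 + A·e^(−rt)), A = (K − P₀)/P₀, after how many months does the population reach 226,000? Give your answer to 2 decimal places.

A = (304000 − 10300)/10300 = 28.51456
226000 = 304000/(1 + 28.51456·e^(−0.112t)) → 1 + 28.51456·e^(−0.112t) = 1.34513
e^(−0.112t) = 0.012104 → t = ln(82.61912)/0.112 = 4.41424/0.112

t ≈ 39.41 months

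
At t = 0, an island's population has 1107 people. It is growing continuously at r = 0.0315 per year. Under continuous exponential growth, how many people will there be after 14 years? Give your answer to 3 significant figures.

≈ 1,720 people

P(14) = 1107 · e^(0.0315·14) = 1107 · e^(0.441)
= 1107 · 1.55426 ≈ 1720.57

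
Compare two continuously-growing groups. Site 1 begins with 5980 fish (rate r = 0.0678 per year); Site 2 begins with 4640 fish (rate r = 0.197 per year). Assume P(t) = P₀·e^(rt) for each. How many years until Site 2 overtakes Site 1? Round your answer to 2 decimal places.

t ≈ 1.96 years

5980·e^(0.0678t) = 4640·e^(0.197t)
5980/4640 = e^((0.197 − 0.0678)t) → ln(1.28879) = 0.1292·t
t = 0.25371 / 0.1292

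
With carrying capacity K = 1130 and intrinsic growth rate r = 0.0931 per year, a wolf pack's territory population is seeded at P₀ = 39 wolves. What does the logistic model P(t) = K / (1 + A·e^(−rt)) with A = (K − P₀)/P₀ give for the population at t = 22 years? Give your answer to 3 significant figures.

A = (1130 − 39)/39 = 27.97436
P(22) = 1130 / (1 + 27.97436·e^(−0.0931·22)) = 1130 / (1 + 27.97436·0.128967)
= 1130 / 4.60776 ≈ 245.24

≈ 245 wolves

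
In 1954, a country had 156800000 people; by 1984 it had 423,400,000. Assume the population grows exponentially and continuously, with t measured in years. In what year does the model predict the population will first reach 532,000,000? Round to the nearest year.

year 1991

r = ln(423400000/156800000) / 30 = 0.99335/30 ≈ 0.033112 per year
t = ln(532000000/156800000) / r = 1.22167/0.033112 ≈ 36.9 years after 1954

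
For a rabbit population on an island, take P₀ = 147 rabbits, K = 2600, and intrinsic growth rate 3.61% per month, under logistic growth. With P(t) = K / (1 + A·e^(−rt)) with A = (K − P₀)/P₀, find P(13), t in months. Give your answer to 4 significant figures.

≈ 227.3 rabbits

A = (2600 − 147)/147 = 16.68707
P(13) = 2600 / (1 + 16.68707·e^(−0.0361·13)) = 2600 / (1 + 16.68707·0.62544)
= 2600 / 11.43676 ≈ 227.34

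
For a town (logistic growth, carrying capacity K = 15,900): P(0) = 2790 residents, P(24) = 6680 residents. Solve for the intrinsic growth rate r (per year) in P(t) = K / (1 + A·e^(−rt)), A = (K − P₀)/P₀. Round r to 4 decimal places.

r ≈ 0.0510 per year

A = (15900 − 2790)/2790 = 4.69892
6680 = 15900/(1 + 4.69892·e^(−r·24)) → e^(−24r) = (2.38024 − 1)/4.69892 = 0.293735
r = −ln(0.293735)/24 = 1.22508/24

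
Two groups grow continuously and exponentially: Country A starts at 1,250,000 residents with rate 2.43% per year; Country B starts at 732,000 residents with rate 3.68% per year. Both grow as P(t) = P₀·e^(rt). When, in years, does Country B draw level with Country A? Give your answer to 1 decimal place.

t ≈ 42.8 years

1250000·e^(0.0243t) = 732000·e^(0.0368t)
1250000/732000 = e^((0.0368 − 0.0243)t) → ln(1.70765) = 0.0125·t
t = 0.53512 / 0.0125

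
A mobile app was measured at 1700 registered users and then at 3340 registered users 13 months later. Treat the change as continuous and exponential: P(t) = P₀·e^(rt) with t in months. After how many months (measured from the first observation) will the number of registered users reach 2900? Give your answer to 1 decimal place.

t ≈ 10.3 months

r = ln(3340/1700) / 13 ≈ 0.051949 per month
t = ln(2900/1700) / r = 0.53408 / 0.051949 ≈ 10.281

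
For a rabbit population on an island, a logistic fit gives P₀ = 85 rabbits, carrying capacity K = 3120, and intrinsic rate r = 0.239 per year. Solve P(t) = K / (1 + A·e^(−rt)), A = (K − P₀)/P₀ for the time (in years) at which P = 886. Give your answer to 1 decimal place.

t ≈ 11.1 years

A = (3120 − 85)/85 = 35.70588
886 = 3120/(1 + 35.70588·e^(−0.239t)) → 1 + 35.70588·e^(−0.239t) = 3.52144
e^(−0.239t) = 0.070617 → t = ln(14.16088)/0.239 = 2.65048/0.239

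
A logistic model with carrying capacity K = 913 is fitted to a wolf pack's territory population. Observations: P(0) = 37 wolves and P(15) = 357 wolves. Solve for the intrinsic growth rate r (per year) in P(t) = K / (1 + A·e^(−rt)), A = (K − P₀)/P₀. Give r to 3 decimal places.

A = (913 − 37)/37 = 23.67568
357 = 913/(1 + 23.67568·e^(−r·15)) → e^(−15r) = (2.55742 − 1)/23.67568 = 0.065782
r = −ln(0.065782)/15 = 2.72142/15

r ≈ 0.181 per year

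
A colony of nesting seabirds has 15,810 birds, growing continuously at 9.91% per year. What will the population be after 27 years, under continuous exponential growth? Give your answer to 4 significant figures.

P(27) = 15810 · e^(0.0991·27) = 15810 · e^(2.6757)
= 15810 · 14.52251 ≈ 229600.92

≈ 229,600 birds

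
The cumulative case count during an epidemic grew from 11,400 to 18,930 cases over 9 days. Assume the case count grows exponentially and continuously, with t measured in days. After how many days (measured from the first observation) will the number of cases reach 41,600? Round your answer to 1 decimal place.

r = ln(18930/11400) / 9 ≈ 0.056348 per day
t = ln(41600/11400) / r = 1.29449 / 0.056348 ≈ 22.973

t ≈ 23.0 days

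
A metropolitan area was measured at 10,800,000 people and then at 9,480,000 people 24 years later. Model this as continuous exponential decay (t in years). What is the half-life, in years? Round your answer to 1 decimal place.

half-life ≈ 127.6 years

r = ln(9480000/10800000) / 24 = ln(0.87778) / 24 ≈ -0.005432 per year
half-life = ln 2 / |r| = 0.69315 / 0.005432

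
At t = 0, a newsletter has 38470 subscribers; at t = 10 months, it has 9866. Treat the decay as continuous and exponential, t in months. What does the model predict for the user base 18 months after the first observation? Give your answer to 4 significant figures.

≈ 3,322 subscribers

r = ln(9866/38470) / 10 ≈ -0.136078 per month
P(18) = 38470 · e^(-0.136078·18) = 38470 · 0.08634 ≈ 3321.67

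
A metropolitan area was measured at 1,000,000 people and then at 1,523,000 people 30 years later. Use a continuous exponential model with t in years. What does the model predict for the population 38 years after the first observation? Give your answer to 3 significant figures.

≈ 1,700,000 people

r = ln(1523000/1000000) / 30 ≈ 0.014023 per year
P(38) = 1000000 · e^(0.014023·38) = 1000000 · 1.7038 ≈ 1703804.96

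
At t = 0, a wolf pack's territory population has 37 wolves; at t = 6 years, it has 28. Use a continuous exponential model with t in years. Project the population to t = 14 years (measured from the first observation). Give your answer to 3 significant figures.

r = ln(28/37) / 6 ≈ -0.046452 per year
P(14) = 37 · e^(-0.046452·14) = 37 · 0.52187 ≈ 19.31

≈ 19.3 wolves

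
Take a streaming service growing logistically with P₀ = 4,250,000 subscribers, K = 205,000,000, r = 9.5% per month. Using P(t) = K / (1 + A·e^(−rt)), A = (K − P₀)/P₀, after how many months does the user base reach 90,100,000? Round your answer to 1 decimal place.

t ≈ 38.0 months

A = (205000000 − 4250000)/4250000 = 47.23529
90100000 = 205000000/(1 + 47.23529·e^(−0.095t)) → 1 + 47.23529·e^(−0.095t) = 2.27525
e^(−0.095t) = 0.026998 → t = ln(37.04003)/0.095 = 3.612/0.095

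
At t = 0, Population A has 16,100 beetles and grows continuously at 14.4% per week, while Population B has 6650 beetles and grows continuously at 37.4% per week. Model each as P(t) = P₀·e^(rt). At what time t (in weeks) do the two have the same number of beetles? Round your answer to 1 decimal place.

16100·e^(0.144t) = 6650·e^(0.374t)
16100/6650 = e^((0.374 − 0.144)t) → ln(2.42105) = 0.23·t
t = 0.8842 / 0.23

t ≈ 3.8 weeks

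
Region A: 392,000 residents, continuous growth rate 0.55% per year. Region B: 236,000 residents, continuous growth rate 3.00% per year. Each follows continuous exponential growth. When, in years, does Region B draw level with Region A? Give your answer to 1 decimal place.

392000·e^(0.0055t) = 236000·e^(0.03t)
392000/236000 = e^((0.03 − 0.0055)t) → ln(1.66102) = 0.0245·t
t = 0.50743 / 0.0245

t ≈ 20.7 years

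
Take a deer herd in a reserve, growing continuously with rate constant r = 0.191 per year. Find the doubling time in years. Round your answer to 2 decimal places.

doubling time ≈ 3.63 years

doubling time = ln(2) / |r| = 0.69315 / 0.191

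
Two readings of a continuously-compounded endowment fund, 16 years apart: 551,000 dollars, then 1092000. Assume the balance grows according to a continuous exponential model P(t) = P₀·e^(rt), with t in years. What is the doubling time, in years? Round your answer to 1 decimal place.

doubling time ≈ 16.2 years

r = ln(1092000/551000) / 16 = ln(1.98185) / 16 ≈ 0.042752 per year
doubling time = ln 2 / |r| = 0.69315 / 0.042752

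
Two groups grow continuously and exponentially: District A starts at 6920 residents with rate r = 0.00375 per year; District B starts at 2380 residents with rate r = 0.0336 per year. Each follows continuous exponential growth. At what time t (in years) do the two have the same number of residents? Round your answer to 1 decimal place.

t ≈ 35.8 years

6920·e^(0.00375t) = 2380·e^(0.0336t)
6920/2380 = e^((0.0336 − 0.00375)t) → ln(2.90756) = 0.02985·t
t = 1.06732 / 0.02985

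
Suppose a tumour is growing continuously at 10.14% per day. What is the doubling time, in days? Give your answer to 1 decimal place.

doubling time = ln(2) / |r| = 0.69315 / 0.1014

doubling time ≈ 6.8 days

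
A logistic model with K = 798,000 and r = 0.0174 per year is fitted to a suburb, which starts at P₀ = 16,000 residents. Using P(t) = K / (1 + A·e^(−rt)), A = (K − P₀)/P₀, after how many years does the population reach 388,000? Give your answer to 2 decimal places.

A = (798000 − 16000)/16000 = 48.875
388000 = 798000/(1 + 48.875·e^(−0.0174t)) → 1 + 48.875·e^(−0.0174t) = 2.0567
e^(−0.0174t) = 0.02162 → t = ln(46.25244)/0.0174 = 3.83411/0.0174

t ≈ 220.35 years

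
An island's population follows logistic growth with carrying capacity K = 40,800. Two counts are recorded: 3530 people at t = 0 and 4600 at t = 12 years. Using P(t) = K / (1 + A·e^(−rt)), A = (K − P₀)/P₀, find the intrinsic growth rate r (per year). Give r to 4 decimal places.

r ≈ 0.0245 per year

A = (40800 − 3530)/3530 = 10.55807
4600 = 40800/(1 + 10.55807·e^(−r·12)) → e^(−12r) = (8.86957 − 1)/10.55807 = 0.74536
r = −ln(0.74536)/12 = 0.29389/12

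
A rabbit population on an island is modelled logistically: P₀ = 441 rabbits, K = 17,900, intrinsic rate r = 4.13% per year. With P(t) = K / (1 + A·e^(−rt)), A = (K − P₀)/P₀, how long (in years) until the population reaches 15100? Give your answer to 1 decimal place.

t ≈ 129.9 years

A = (17900 − 441)/441 = 39.58957
15100 = 17900/(1 + 39.58957·e^(−0.0413t)) → 1 + 39.58957·e^(−0.0413t) = 1.18543
e^(−0.0413t) = 0.004684 → t = ln(213.50089)/0.0413 = 5.36364/0.0413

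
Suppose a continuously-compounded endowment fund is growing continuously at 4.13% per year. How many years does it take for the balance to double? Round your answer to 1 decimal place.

doubling time ≈ 16.8 years

doubling time = ln(2) / |r| = 0.69315 / 0.0413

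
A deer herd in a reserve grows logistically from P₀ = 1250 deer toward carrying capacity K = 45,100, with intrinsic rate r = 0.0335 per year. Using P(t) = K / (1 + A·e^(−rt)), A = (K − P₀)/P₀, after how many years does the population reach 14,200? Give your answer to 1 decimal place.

t ≈ 83.0 years

A = (45100 − 1250)/1250 = 35.08
14200 = 45100/(1 + 35.08·e^(−0.0335t)) → 1 + 35.08·e^(−0.0335t) = 3.17606
e^(−0.0335t) = 0.062031 → t = ln(16.12091)/0.0335 = 2.78012/0.0335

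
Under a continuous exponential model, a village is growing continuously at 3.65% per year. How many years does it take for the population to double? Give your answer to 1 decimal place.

doubling time ≈ 19.0 years

doubling time = ln(2) / |r| = 0.69315 / 0.0365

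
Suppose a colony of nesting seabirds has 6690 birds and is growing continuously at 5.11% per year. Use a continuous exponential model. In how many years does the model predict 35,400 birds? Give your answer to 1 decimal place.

35400 = 6690 · e^(0.0511·t)
t = ln(35400/6690) / 0.0511 = ln(5.29148) / 0.0511 = 1.6661 / 0.0511

t ≈ 32.6 years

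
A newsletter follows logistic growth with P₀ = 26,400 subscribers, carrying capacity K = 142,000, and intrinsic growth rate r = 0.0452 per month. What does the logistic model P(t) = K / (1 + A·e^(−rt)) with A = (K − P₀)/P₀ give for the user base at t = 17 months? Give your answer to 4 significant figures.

A = (142000 − 26400)/26400 = 4.37879
P(17) = 142000 / (1 + 4.37879·e^(−0.0452·17)) = 142000 / (1 + 4.37879·0.463754)
= 142000 / 3.03068 ≈ 46854.13

≈ 46,850 subscribers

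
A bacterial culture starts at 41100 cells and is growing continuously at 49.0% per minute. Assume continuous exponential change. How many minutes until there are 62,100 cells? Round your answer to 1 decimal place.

t ≈ 0.8 minutes

62100 = 41100 · e^(0.49·t)
t = ln(62100/41100) / 0.49 = ln(1.51095) / 0.49 = 0.41274 / 0.49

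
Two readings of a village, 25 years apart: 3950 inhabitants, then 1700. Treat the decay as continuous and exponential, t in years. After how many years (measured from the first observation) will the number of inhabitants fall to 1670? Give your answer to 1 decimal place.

t ≈ 25.5 years

r = ln(1700/3950) / 25 ≈ -0.033723 per year
t = ln(1670/3950) / r = -0.86089 / -0.033723 ≈ 25.528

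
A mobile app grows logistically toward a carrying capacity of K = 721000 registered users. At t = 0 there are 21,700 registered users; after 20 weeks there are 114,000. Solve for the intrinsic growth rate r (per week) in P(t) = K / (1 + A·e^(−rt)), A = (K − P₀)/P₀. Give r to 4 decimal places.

r ≈ 0.0900 per week

A = (721000 − 21700)/21700 = 32.22581
114000 = 721000/(1 + 32.22581·e^(−r·20)) → e^(−20r) = (6.32456 − 1)/32.22581 = 0.165227
r = −ln(0.165227)/20 = 1.80044/20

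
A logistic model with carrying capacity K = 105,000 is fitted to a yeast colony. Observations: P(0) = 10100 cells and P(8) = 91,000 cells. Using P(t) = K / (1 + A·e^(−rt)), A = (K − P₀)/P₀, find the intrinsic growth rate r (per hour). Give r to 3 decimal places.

A = (105000 − 10100)/10100 = 9.39604
91000 = 105000/(1 + 9.39604·e^(−r·8)) → e^(−8r) = (1.15385 − 1)/9.39604 = 0.016374
r = −ln(0.016374)/8 = 4.11209/8

r ≈ 0.514 per hour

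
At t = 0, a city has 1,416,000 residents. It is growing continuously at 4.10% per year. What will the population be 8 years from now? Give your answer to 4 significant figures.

≈ 1,966,000 residents

P(8) = 1416000 · e^(0.041·8) = 1416000 · e^(0.328)
= 1416000 · 1.38819 ≈ 1965675.58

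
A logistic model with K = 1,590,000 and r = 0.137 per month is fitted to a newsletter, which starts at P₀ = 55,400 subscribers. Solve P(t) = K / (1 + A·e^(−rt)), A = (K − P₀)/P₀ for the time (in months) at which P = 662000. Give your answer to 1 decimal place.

A = (1590000 − 55400)/55400 = 27.70036
662000 = 1590000/(1 + 27.70036·e^(−0.137t)) → 1 + 27.70036·e^(−0.137t) = 2.40181
e^(−0.137t) = 0.050606 → t = ln(19.76039)/0.137 = 2.98368/0.137

t ≈ 21.8 months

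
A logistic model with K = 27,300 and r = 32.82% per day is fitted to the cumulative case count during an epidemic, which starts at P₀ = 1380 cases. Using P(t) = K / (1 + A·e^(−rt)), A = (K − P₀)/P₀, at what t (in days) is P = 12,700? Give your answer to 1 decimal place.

A = (27300 − 1380)/1380 = 18.78261
12700 = 27300/(1 + 18.78261·e^(−0.3282t)) → 1 + 18.78261·e^(−0.3282t) = 2.14961
e^(−0.3282t) = 0.061206 → t = ln(16.3383)/0.3282 = 2.79351/0.3282

t ≈ 8.5 days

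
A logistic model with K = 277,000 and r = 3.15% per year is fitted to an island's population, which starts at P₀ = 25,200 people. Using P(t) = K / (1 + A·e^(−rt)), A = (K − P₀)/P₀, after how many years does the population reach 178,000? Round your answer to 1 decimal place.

t ≈ 91.7 years

A = (277000 − 25200)/25200 = 9.99206
178000 = 277000/(1 + 9.99206·e^(−0.0315t)) → 1 + 9.99206·e^(−0.0315t) = 1.55618
e^(−0.0315t) = 0.055662 → t = ln(17.96553)/0.0315 = 2.88845/0.0315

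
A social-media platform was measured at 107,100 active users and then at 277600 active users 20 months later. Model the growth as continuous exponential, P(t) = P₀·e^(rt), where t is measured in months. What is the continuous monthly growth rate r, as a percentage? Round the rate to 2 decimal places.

277600 = 107100 · e^(r·20)
e^(20r) = 277600/107100 = 2.59197
r = ln(2.59197) / 20 = 0.95242 / 20

r ≈ 4.76% per month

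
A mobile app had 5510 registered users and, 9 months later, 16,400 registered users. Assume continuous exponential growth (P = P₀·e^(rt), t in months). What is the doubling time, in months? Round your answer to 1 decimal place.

doubling time ≈ 5.7 months

r = ln(16400/5510) / 9 = ln(2.97641) / 9 ≈ 0.121191 per month
doubling time = ln 2 / |r| = 0.69315 / 0.121191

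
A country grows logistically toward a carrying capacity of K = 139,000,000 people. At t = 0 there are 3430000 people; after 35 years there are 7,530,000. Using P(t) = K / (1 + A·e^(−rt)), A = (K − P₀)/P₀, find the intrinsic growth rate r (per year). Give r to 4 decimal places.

A = (139000000 − 3430000)/3430000 = 39.52478
7530000 = 139000000/(1 + 39.52478·e^(−r·35)) → e^(−35r) = (18.4595 − 1)/39.52478 = 0.441735
r = −ln(0.441735)/35 = 0.81704/35

r ≈ 0.0233 per year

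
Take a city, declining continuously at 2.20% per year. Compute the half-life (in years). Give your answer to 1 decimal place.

half-life ≈ 31.5 years

half-life = ln(2) / |r| = 0.69315 / 0.022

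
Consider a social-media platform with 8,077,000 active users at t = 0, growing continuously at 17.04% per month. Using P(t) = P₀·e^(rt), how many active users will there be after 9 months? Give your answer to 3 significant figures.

P(9) = 8077000 · e^(0.1704·9) = 8077000 · e^(1.5336)
= 8077000 · 4.63483 ≈ 37435539.85

≈ 37,400,000 active users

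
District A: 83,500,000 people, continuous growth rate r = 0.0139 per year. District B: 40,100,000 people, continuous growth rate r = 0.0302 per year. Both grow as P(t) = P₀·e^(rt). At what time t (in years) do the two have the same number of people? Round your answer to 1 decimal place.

t ≈ 45.0 years

83500000·e^(0.0139t) = 40100000·e^(0.0302t)
83500000/40100000 = e^((0.0302 − 0.0139)t) → ln(2.08229) = 0.0163·t
t = 0.73347 / 0.0163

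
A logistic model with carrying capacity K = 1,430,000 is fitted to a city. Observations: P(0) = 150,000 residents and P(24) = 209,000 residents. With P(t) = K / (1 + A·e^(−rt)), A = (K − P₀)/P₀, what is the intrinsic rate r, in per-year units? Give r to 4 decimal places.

A = (1430000 − 150000)/150000 = 8.53333
209000 = 1430000/(1 + 8.53333·e^(−r·24)) → e^(−24r) = (6.84211 − 1)/8.53333 = 0.684622
r = −ln(0.684622)/24 = 0.37889/24

r ≈ 0.0158 per year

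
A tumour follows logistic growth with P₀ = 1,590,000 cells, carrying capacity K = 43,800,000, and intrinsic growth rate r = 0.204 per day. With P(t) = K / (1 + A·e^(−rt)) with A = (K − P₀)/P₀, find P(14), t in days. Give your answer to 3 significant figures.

A = (43800000 − 1590000)/1590000 = 26.54717
P(14) = 43800000 / (1 + 26.54717·e^(−0.204·14)) = 43800000 / (1 + 26.54717·0.057498)
= 43800000 / 2.52642 ≈ 17336805.61

≈ 17,300,000 cells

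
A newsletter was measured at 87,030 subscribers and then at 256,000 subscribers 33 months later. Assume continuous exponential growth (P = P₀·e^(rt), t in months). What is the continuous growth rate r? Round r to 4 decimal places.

256000 = 87030 · e^(r·33)
e^(33r) = 256000/87030 = 2.94151
r = ln(2.94151) / 33 = 1.07892 / 33

r ≈ 0.0327 per month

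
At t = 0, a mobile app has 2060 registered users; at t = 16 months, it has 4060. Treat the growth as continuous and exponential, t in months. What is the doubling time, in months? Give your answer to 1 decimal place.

doubling time ≈ 16.3 months

r = ln(4060/2060) / 16 = ln(1.97087) / 16 ≈ 0.042405 per month
doubling time = ln 2 / |r| = 0.69315 / 0.042405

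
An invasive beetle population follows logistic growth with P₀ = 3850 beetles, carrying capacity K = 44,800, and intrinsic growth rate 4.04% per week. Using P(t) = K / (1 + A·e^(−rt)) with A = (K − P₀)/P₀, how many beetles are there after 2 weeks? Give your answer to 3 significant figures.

A = (44800 − 3850)/3850 = 10.63636
P(2) = 44800 / (1 + 10.63636·e^(−0.0404·2)) = 44800 / (1 + 10.63636·0.922378)
= 44800 / 10.81075 ≈ 4144.02

≈ 4,140 beetles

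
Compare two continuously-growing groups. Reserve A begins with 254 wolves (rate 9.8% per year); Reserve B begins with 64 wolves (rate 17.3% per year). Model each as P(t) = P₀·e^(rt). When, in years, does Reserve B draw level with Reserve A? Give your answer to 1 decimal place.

254·e^(0.098t) = 64·e^(0.173t)
254/64 = e^((0.173 − 0.098)t) → ln(3.96875) = 0.075·t
t = 1.37845 / 0.075

t ≈ 18.4 years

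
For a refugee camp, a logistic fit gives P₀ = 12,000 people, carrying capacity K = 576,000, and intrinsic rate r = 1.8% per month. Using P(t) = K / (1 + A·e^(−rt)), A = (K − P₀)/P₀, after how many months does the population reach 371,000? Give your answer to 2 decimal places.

t ≈ 246.85 months

A = (576000 − 12000)/12000 = 47
371000 = 576000/(1 + 47·e^(−0.018t)) → 1 + 47·e^(−0.018t) = 1.55256
e^(−0.018t) = 0.011757 → t = ln(85.05854)/0.018 = 4.44334/0.018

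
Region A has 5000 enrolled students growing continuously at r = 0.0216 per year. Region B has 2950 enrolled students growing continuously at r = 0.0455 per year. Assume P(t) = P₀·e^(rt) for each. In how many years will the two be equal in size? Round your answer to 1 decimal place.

5000·e^(0.0216t) = 2950·e^(0.0455t)
5000/2950 = e^((0.0455 − 0.0216)t) → ln(1.69492) = 0.0239·t
t = 0.52763 / 0.0239

t ≈ 22.1 years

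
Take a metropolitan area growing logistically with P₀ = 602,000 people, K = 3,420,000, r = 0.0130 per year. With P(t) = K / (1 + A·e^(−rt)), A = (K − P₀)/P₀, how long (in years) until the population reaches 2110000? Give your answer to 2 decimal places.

t ≈ 155.40 years

A = (3420000 − 602000)/602000 = 4.68106
2110000 = 3420000/(1 + 4.68106·e^(−0.013t)) → 1 + 4.68106·e^(−0.013t) = 1.62085
e^(−0.013t) = 0.132631 → t = ln(7.53973)/0.013 = 2.02019/0.013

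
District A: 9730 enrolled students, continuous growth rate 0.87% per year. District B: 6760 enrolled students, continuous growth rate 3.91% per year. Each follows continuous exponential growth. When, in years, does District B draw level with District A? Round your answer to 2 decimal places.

t ≈ 11.98 years

9730·e^(0.0087t) = 6760·e^(0.0391t)
9730/6760 = e^((0.0391 − 0.0087)t) → ln(1.43935) = 0.0304·t
t = 0.36419 / 0.0304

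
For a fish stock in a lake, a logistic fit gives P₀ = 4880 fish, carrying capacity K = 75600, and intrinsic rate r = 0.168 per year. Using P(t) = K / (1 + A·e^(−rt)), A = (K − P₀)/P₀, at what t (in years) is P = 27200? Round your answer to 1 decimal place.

A = (75600 − 4880)/4880 = 14.4918
27200 = 75600/(1 + 14.4918·e^(−0.168t)) → 1 + 14.4918·e^(−0.168t) = 2.77941
e^(−0.168t) = 0.122787 → t = ln(8.14415)/0.168 = 2.0973/0.168

t ≈ 12.5 years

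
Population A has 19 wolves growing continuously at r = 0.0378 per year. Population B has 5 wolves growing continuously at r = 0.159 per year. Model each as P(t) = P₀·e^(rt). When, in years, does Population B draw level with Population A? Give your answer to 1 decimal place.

19·e^(0.0378t) = 5·e^(0.159t)
19/5 = e^((0.159 − 0.0378)t) → ln(3.8) = 0.1212·t
t = 1.335 / 0.1212

t ≈ 11.0 years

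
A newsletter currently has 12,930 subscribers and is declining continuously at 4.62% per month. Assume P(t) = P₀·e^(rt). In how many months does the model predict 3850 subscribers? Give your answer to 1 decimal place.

3850 = 12930 · e^(-0.0462·t)
t = ln(3850/12930) / -0.0462 = ln(0.29776) / -0.0462 = -1.21148 / -0.0462

t ≈ 26.2 months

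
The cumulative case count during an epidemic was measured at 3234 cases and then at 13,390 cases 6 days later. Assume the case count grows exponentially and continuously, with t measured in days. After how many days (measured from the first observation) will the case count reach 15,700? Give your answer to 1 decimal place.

t ≈ 6.7 days

r = ln(13390/3234) / 6 ≈ 0.236798 per day
t = ln(15700/3234) / r = 1.57994 / 0.236798 ≈ 6.672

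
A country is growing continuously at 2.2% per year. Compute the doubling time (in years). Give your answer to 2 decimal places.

doubling time = ln(2) / |r| = 0.69315 / 0.022

doubling time ≈ 31.51 years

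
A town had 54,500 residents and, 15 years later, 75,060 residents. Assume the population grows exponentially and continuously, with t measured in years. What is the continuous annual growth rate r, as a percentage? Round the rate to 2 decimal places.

75060 = 54500 · e^(r·15)
e^(15r) = 75060/54500 = 1.37725
r = ln(1.37725) / 15 = 0.32009 / 15

r ≈ 2.13% per year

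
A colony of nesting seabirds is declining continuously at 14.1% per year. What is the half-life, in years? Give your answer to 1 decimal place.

half-life = ln(2) / |r| = 0.69315 / 0.141

half-life ≈ 4.9 years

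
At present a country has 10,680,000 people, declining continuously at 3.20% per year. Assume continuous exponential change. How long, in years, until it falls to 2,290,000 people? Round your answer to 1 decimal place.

t ≈ 48.1 years

2290000 = 10680000 · e^(-0.032·t)
t = ln(2290000/10680000) / -0.032 = ln(0.21442) / -0.032 = -1.53982 / -0.032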